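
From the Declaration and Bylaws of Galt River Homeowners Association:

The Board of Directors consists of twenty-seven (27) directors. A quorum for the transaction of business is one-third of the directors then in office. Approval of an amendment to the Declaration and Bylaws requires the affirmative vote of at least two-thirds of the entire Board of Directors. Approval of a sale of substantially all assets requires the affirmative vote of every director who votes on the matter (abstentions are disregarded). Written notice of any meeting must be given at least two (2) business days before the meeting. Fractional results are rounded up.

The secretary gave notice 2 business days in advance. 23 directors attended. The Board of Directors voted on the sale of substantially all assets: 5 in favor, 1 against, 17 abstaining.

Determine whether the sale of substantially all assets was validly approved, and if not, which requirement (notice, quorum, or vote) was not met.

Invalid — vote requirement not satisfied.

Notice: 2 business days given; 2 required (2 ≥ 2). Satisfied.
Quorum: 23 present; quorum is 9. Satisfied.
Vote: the sale of substantially all assets requires the unanimous vote of the votes cast (23 present − 17 abstaining = 6). Unanimous means all 6, so 6 affirmative votes are needed; 5 voted in favor. Not satisfied.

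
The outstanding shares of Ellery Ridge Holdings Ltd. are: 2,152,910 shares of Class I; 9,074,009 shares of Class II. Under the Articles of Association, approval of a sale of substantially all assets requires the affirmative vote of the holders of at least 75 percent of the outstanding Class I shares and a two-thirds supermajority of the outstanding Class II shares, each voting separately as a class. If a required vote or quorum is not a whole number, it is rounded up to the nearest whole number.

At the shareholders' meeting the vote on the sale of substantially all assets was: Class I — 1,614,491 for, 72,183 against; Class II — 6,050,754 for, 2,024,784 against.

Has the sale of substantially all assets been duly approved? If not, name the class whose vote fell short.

Class I: 3/4 of 2152910 = 1614682.50, rounded up to 1614683; 1,614,683 required, 1,614,491 in favor — not approved.
Class II: 2/3 of 9074009 = 6049339.33, rounded up to 6049340; 6,049,340 required, 6,050,754 in favor — approved.

Not approved — the Class I shares did not give the required vote.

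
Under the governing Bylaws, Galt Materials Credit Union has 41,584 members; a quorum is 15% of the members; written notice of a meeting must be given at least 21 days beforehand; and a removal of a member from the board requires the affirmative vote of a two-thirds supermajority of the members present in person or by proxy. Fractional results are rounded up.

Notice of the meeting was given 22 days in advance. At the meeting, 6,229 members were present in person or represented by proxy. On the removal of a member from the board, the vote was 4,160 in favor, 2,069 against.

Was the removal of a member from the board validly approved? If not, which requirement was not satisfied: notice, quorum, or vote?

Invalid — quorum requirement not satisfied.

Notice: 22 days given; 21 required. Satisfied.
Quorum: 15% of 41,584 = 6,237.60, rounded up to 6,238; 6,229 present. Not satisfied.
Vote: requires two-thirds of those present (6,229); 2/3 of 6229 = 4152.67, rounded up to 4153, so 4,153 needed; 4,160 in favor. Satisfied.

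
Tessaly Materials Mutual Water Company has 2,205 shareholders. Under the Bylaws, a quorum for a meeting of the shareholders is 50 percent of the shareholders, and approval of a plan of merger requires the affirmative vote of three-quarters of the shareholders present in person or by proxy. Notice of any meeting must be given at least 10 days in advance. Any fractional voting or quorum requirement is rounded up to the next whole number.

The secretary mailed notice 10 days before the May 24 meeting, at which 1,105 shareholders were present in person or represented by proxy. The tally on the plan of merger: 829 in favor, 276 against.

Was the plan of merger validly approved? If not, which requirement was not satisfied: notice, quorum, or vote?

Notice: 10 days given; 10 required. Satisfied.
Quorum: 50% of 2,205 = 1,102.50, rounded up to 1,103; 1,105 present. Satisfied.
Vote: requires three-fourths of those present (1,105); 3/4 of 1105 = 828.75, rounded up to 829, so 829 needed; 829 in favor. Satisfied.

Valid — all requirements satisfied.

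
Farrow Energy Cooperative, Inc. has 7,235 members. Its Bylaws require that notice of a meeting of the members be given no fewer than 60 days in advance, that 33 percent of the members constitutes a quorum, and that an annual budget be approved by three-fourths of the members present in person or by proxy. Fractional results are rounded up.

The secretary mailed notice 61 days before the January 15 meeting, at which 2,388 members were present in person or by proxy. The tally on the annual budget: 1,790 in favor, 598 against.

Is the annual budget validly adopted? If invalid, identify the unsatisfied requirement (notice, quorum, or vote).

Invalid — vote requirement not satisfied.

Notice: 61 days given; 60 required. Satisfied.
Quorum: 33% of 7,235 = 2,387.55, rounded up to 2,388; 2,388 present. Satisfied.
Vote: requires three-fourths of those present (2,388); 3/4 of 2388 = 1791, so 1,791 needed; 1,790 in favor. Not satisfied.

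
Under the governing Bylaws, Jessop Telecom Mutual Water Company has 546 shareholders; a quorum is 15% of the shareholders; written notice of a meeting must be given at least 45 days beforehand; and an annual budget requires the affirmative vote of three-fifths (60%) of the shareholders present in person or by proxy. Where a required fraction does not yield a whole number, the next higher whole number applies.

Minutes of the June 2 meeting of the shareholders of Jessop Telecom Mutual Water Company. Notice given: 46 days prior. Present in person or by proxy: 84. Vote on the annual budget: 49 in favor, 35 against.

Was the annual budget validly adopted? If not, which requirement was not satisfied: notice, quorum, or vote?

Notice: 46 days given; 45 required. Satisfied.
Quorum: 15% of 546 = 81.90, rounded up to 82; 84 present. Satisfied.
Vote: requires three-fifths of those present (84); 3/5 of 84 = 50.40, rounded up to 51, so 51 needed; 49 in favor. Not satisfied.

Invalid — vote requirement not satisfied.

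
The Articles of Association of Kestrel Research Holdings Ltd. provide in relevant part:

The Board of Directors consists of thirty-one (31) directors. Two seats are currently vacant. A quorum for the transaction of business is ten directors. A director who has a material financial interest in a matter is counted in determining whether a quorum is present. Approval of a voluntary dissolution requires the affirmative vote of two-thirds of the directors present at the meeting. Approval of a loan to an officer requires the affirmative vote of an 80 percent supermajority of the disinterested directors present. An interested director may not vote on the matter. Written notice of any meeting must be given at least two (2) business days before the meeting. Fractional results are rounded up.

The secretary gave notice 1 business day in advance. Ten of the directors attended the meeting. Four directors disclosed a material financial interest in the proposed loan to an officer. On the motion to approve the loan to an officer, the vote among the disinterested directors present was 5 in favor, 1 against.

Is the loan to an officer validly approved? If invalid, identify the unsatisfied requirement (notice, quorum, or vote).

Invalid — notice requirement not satisfied.

Notice: 1 business day given; 2 required (1 < 2). Not satisfied.
Quorum: 10 present (interested directors count toward quorum); quorum is 10. Satisfied.
Vote: the loan to an officer requires four-fifths of the disinterested directors present (10 − 4 = 6). 4/5 of 6 = 4.80, rounded up to 5, so 5 affirmative votes are needed; 5 voted in favor. Satisfied.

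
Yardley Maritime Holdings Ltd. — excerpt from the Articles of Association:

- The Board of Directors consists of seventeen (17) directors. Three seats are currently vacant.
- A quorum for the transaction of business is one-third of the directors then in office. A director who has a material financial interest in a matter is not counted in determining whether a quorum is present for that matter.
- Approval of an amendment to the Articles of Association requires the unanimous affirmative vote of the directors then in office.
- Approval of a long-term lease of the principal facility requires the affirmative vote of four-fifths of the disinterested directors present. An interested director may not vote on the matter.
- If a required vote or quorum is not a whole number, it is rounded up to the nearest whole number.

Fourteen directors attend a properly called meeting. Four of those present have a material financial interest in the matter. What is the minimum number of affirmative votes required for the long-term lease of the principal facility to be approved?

The long-term lease of the principal facility requires four-fifths of the disinterested directors present (14 − 4 = 10).
4/5 of 10 = 8.

8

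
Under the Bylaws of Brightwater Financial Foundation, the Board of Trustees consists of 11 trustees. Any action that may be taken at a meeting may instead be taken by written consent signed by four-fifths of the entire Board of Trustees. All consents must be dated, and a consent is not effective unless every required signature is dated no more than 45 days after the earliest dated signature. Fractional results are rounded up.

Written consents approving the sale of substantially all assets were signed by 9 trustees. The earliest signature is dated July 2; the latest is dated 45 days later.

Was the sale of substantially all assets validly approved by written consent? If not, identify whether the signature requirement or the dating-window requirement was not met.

Signatures required: four-fifths of 11 — 4/5 of 11 = 8.80, rounded up to 9, so 9 needed; 9 signed. Sufficient.
Dating window: the latest signature is 45 days after the earliest; the limit is 45 days. Within the window.

Effective — both the signature and dating-window requirements are satisfied.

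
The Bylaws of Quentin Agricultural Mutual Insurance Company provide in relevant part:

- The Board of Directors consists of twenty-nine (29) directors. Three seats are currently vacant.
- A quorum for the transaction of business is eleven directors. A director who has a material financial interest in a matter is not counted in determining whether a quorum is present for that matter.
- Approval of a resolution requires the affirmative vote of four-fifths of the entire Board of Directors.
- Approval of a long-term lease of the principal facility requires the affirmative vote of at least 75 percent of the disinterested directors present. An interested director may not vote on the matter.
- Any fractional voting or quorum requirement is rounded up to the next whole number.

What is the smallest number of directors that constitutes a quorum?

The quorum is fixed at 11.

11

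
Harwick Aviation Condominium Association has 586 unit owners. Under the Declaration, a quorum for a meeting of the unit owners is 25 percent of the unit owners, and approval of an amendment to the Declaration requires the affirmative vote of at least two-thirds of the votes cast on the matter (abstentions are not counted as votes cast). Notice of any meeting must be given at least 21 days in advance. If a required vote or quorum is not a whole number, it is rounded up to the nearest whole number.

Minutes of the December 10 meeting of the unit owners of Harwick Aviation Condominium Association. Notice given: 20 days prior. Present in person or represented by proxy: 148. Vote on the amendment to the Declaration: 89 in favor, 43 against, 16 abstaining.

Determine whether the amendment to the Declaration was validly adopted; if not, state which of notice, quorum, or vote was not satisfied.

Invalid — notice requirement not satisfied.

Notice: 20 days given; 21 required. Not satisfied.
Quorum: 25% of 586 = 146.50, rounded up to 147; 148 present. Satisfied.
Vote: requires two-thirds of the votes cast (148 − 16 abstaining = 132); 2/3 of 132 = 88, so 88 needed; 89 in favor. Satisfied.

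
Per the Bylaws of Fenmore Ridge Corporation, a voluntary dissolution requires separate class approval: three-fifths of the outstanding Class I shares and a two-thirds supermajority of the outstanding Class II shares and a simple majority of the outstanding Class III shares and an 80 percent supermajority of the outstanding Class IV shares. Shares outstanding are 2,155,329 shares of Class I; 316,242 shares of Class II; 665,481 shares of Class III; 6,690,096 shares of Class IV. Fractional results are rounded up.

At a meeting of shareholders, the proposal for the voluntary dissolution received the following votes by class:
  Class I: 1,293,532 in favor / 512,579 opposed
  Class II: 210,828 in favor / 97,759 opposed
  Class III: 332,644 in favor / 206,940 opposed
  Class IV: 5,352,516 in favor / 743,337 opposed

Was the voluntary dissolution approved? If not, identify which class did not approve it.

Not approved — the Class III shares did not give the required vote.

Class I: 3/5 of 2155329 = 1293197.40, rounded up to 1293198; 1,293,198 required, 1,293,532 in favor — approved.
Class II: 2/3 of 316242 = 210828; 210,828 required, 210,828 in favor — approved.
Class III: a majority of 665481 is 332741; 332,741 required, 332,644 in favor — not approved.
Class IV: 4/5 of 6690096 = 5352076.80, rounded up to 5352077; 5,352,077 required, 5,352,516 in favor — approved.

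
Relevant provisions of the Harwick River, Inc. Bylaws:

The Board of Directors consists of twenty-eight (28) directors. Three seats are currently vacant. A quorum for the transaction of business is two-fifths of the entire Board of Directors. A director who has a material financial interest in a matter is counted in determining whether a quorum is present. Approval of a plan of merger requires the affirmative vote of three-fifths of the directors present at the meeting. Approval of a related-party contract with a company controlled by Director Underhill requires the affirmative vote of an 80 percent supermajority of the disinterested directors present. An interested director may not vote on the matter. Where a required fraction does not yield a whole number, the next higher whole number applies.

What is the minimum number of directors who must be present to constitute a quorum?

2/5 of 28 = 11.20, rounded up to 12.

12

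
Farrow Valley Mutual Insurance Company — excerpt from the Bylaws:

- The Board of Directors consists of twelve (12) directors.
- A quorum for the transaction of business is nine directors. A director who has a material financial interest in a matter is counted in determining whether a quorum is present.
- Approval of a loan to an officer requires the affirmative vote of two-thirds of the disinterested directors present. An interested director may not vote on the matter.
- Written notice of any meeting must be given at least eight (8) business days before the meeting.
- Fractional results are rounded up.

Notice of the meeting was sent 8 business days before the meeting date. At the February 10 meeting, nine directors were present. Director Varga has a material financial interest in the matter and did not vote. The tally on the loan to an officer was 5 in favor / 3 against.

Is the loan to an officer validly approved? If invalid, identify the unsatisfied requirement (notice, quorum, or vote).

Notice: 8 business days given; 8 required (8 ≥ 8). Satisfied.
Quorum: 9 present (interested directors count toward quorum); quorum is 9. Satisfied.
Vote: the loan to an officer requires two-thirds of the disinterested directors present (9 − 1 = 8). 2/3 of 8 = 5.33, rounded up to 6, so 6 affirmative votes are needed; 5 voted in favor. Not satisfied.

Invalid — vote requirement not satisfied.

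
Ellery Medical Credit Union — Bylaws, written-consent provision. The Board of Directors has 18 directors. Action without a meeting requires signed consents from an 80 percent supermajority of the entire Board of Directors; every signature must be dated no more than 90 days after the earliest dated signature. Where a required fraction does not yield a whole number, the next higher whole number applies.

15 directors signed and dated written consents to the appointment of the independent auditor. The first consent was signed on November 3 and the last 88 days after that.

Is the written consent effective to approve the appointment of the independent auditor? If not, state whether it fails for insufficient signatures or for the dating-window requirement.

Effective — both the signature and dating-window requirements are satisfied.

Signatures required: an 80 percent supermajority of 18 — 4/5 of 18 = 14.40, rounded up to 15, so 15 needed; 15 signed. Sufficient.
Dating window: the latest signature is 88 days after the earliest; the limit is 90 days. Within the window.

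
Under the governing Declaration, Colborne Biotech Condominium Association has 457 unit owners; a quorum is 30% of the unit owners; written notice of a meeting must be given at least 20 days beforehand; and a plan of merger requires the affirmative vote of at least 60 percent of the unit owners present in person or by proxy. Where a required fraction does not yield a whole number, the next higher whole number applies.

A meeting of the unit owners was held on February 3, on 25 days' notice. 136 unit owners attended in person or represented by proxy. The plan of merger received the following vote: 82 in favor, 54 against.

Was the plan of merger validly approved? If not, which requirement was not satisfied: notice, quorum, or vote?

Notice: 25 days given; 20 required. Satisfied.
Quorum: 30% of 457 = 137.10, rounded up to 138; 136 present. Not satisfied.
Vote: requires three-fifths of those present (136); 3/5 of 136 = 81.60, rounded up to 82, so 82 needed; 82 in favor. Satisfied.

Invalid — quorum requirement not satisfied.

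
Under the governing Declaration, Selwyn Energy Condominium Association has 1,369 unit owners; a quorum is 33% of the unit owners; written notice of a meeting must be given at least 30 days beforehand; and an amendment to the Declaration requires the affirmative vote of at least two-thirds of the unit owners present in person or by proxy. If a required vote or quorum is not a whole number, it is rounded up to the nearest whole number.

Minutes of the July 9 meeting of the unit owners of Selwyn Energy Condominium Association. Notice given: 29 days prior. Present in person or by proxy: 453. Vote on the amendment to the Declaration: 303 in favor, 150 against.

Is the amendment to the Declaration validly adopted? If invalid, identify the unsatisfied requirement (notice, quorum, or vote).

Notice: 29 days given; 30 required. Not satisfied.
Quorum: 33% of 1,369 = 451.77, rounded up to 452; 453 present. Satisfied.
Vote: requires two-thirds of those present (453); 2/3 of 453 = 302, so 302 needed; 303 in favor. Satisfied.

Invalid — notice requirement not satisfied.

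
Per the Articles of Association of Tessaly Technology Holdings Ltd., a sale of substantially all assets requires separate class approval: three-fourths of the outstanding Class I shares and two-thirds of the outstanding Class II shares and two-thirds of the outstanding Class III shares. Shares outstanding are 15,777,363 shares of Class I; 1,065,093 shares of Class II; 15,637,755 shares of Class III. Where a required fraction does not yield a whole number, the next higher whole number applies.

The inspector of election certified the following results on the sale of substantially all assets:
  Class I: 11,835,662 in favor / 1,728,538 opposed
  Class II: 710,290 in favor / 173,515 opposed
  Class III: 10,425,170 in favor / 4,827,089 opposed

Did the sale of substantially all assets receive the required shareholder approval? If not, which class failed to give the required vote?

Approved — every class gave the required vote.

Class I: 3/4 of 15777363 = 11833022.25, rounded up to 11833023; 11,833,023 required, 11,835,662 in favor — approved.
Class II: 2/3 of 1065093 = 710062; 710,062 required, 710,290 in favor — approved.
Class III: 2/3 of 15637755 = 10425170; 10,425,170 required, 10,425,170 in favor — approved.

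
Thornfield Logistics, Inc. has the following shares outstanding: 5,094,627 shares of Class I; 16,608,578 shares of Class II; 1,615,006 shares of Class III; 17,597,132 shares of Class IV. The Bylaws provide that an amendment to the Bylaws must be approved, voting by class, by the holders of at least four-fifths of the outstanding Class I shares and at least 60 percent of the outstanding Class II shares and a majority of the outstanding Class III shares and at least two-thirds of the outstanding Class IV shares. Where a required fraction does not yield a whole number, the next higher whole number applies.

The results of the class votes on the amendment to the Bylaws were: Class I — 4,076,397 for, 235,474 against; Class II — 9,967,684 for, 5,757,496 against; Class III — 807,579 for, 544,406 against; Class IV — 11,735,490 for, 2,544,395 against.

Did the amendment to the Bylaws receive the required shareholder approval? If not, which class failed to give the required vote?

Class I: 4/5 of 5094627 = 4075701.60, rounded up to 4075702; 4,075,702 required, 4,076,397 in favor — approved.
Class II: 3/5 of 16608578 = 9965146.80, rounded up to 9965147; 9,965,147 required, 9,967,684 in favor — approved.
Class III: a majority of 1615006 is 807504; 807,504 required, 807,579 in favor — approved.
Class IV: 2/3 of 17597132 = 11731421.33, rounded up to 11731422; 11,731,422 required, 11,735,490 in favor — approved.

Approved — every class gave the required vote.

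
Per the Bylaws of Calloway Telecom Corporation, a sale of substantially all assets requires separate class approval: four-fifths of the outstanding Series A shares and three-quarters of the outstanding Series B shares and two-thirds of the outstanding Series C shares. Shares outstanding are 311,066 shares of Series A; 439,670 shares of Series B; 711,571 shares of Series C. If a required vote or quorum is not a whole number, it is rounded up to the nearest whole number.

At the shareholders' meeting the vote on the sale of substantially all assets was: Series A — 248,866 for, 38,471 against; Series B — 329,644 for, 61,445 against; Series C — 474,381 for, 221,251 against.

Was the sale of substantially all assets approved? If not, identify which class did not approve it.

Series A: 4/5 of 311066 = 248852.80, rounded up to 248853; 248,853 required, 248,866 in favor — approved.
Series B: 3/4 of 439670 = 329752.50, rounded up to 329753; 329,753 required, 329,644 in favor — not approved.
Series C: 2/3 of 711571 = 474380.67, rounded up to 474381; 474,381 required, 474,381 in favor — approved.

Not approved — the Series B shares did not give the required vote.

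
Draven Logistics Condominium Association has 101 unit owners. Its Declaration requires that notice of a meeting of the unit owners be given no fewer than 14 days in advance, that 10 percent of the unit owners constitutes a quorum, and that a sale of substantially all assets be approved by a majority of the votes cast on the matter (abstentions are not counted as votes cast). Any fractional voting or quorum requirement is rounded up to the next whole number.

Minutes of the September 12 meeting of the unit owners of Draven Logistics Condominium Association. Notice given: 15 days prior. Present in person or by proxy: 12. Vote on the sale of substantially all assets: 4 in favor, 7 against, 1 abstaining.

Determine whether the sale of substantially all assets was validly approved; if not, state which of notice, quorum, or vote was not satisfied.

Invalid — vote requirement not satisfied.

Notice: 15 days given; 14 required. Satisfied.
Quorum: 10% of 101 = 10.10, rounded up to 11; 12 present. Satisfied.
Vote: requires a majority of the votes cast (12 − 1 abstaining = 11); a majority of 11 is 6, so 6 needed; 4 in favor. Not satisfied.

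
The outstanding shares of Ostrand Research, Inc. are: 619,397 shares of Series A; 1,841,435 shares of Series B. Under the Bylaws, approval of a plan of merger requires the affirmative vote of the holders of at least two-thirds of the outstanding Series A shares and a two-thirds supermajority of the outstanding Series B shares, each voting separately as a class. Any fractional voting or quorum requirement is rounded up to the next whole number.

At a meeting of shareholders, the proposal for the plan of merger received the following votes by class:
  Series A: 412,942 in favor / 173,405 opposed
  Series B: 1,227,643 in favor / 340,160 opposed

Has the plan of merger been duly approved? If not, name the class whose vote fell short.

Series A: 2/3 of 619397 = 412931.33, rounded up to 412932; 412,932 required, 412,942 in favor — approved.
Series B: 2/3 of 1841435 = 1227623.33, rounded up to 1227624; 1,227,624 required, 1,227,643 in favor — approved.

Approved — every class gave the required vote.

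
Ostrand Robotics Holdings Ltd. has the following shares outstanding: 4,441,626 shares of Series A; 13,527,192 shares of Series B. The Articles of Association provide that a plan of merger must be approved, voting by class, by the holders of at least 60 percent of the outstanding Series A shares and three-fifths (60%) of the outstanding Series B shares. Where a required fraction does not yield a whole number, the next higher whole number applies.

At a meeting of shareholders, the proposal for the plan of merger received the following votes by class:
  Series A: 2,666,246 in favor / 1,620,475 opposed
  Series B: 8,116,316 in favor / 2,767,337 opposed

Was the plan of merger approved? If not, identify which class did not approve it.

Approved — every class gave the required vote.

Series A: 3/5 of 4441626 = 2664975.60, rounded up to 2664976; 2,664,976 required, 2,666,246 in favor — approved.
Series B: 3/5 of 13527192 = 8116315.20, rounded up to 8116316; 8,116,316 required, 8,116,316 in favor — approved.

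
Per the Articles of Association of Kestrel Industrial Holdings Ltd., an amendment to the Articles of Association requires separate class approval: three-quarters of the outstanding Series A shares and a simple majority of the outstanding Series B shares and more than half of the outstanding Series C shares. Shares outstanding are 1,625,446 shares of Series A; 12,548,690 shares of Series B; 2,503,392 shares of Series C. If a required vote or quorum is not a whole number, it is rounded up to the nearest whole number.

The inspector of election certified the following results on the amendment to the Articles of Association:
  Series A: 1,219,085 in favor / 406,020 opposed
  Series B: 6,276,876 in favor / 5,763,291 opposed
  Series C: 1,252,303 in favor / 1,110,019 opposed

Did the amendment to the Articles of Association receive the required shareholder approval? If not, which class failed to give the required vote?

Approved — every class gave the required vote.

Series A: 3/4 of 1625446 = 1219084.50, rounded up to 1219085; 1,219,085 required, 1,219,085 in favor — approved.
Series B: a majority of 12548690 is 6274346; 6,274,346 required, 6,276,876 in favor — approved.
Series C: a majority of 2503392 is 1251697; 1,251,697 required, 1,252,303 in favor — approved.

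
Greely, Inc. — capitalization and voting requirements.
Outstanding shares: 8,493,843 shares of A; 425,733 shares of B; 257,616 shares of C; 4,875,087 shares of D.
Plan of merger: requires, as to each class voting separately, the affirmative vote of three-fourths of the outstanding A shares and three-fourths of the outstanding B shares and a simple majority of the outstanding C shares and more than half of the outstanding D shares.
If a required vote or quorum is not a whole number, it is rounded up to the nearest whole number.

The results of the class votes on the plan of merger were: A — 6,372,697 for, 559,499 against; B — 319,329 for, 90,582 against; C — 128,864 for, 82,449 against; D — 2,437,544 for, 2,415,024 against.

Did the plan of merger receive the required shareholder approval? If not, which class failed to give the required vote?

Approved — every class gave the required vote.

A: 3/4 of 8493843 = 6370382.25, rounded up to 6370383; 6,370,383 required, 6,372,697 in favor — approved.
B: 3/4 of 425733 = 319299.75, rounded up to 319300; 319,300 required, 319,329 in favor — approved.
C: a majority of 257616 is 128809; 128,809 required, 128,864 in favor — approved.
D: a majority of 4875087 is 2437544; 2,437,544 required, 2,437,544 in favor — approved.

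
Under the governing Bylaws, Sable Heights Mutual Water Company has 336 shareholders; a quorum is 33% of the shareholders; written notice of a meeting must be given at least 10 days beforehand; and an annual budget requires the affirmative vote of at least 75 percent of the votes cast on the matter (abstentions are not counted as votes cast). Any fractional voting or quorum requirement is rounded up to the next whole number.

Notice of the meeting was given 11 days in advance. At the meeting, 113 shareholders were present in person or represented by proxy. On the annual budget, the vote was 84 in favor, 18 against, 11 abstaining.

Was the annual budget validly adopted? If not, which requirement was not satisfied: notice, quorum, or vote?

Valid — all requirements satisfied.

Notice: 11 days given; 10 required. Satisfied.
Quorum: 33% of 336 = 110.88, rounded up to 111; 113 present. Satisfied.
Vote: requires three-fourths of the votes cast (113 − 11 abstaining = 102); 3/4 of 102 = 76.50, rounded up to 77, so 77 needed; 84 in favor. Satisfied.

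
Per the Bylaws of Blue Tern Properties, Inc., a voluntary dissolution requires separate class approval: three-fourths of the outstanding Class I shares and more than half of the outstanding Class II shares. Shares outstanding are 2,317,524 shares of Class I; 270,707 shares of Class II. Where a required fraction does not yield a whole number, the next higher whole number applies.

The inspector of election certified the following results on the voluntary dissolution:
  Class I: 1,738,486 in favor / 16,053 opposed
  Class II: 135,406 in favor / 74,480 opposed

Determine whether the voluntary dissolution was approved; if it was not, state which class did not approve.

Approved — every class gave the required vote.

Class I: 3/4 of 2317524 = 1738143; 1,738,143 required, 1,738,486 in favor — approved.
Class II: a majority of 270707 is 135354; 135,354 required, 135,406 in favor — approved.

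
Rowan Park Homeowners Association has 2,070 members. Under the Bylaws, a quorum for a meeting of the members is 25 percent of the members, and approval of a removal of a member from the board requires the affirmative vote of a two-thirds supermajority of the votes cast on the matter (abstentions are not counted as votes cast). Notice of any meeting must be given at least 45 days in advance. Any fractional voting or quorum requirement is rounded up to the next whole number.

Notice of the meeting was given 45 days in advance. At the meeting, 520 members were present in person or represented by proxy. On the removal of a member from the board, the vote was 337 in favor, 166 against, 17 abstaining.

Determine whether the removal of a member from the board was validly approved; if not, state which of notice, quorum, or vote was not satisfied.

Valid — all requirements satisfied.

Notice: 45 days given; 45 required. Satisfied.
Quorum: 25% of 2,070 = 517.50, rounded up to 518; 520 present. Satisfied.
Vote: requires two-thirds of the votes cast (520 − 17 abstaining = 503); 2/3 of 503 = 335.33, rounded up to 336, so 336 needed; 337 in favor. Satisfied.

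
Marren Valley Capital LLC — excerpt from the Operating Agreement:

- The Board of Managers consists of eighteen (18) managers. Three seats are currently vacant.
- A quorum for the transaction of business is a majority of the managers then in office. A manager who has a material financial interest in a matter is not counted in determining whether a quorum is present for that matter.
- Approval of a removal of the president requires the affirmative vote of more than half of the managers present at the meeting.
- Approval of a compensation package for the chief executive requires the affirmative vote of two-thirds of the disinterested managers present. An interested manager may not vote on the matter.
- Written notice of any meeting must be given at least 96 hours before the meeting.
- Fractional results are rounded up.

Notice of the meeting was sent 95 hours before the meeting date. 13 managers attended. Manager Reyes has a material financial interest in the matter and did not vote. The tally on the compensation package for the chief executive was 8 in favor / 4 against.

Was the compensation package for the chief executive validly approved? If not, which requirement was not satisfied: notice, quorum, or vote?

Notice: 95 hours given; 96 required (95 < 96). Not satisfied.
Quorum: 13 present, but the 1 interested manager does not count, leaving 12. Quorum is 8. Satisfied.
Vote: the compensation package for the chief executive requires two-thirds of the disinterested managers present (13 − 1 = 12). 2/3 of 12 = 8, so 8 affirmative votes are needed; 8 voted in favor. Satisfied.

Invalid — notice requirement not satisfied.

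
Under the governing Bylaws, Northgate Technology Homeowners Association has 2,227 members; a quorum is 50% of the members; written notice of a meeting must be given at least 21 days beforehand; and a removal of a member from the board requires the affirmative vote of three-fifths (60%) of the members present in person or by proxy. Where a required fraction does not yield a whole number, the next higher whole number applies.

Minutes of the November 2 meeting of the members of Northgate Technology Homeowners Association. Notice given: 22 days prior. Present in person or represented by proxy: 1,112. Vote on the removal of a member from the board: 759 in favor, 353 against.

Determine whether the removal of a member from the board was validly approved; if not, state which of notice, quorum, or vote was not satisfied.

Notice: 22 days given; 21 required. Satisfied.
Quorum: 50% of 2,227 = 1,113.50, rounded up to 1,114; 1,112 present. Not satisfied.
Vote: requires three-fifths of those present (1,112); 3/5 of 1112 = 667.20, rounded up to 668, so 668 needed; 759 in favor. Satisfied.

Invalid — quorum requirement not satisfied.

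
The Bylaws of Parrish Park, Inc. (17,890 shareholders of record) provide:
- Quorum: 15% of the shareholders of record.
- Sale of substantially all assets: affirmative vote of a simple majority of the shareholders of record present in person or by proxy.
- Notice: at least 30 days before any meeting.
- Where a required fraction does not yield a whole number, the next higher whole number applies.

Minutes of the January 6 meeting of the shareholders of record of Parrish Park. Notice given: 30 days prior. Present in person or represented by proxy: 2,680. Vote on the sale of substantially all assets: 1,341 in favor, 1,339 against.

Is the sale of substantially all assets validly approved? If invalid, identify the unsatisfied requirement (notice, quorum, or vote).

Invalid — quorum requirement not satisfied.

Notice: 30 days given; 30 required. Satisfied.
Quorum: 15% of 17,890 = 2,683.50, rounded up to 2,684; 2,680 present. Not satisfied.
Vote: requires a majority of those present (2,680); a majority of 2680 is 1341, so 1,341 needed; 1,341 in favor. Satisfied.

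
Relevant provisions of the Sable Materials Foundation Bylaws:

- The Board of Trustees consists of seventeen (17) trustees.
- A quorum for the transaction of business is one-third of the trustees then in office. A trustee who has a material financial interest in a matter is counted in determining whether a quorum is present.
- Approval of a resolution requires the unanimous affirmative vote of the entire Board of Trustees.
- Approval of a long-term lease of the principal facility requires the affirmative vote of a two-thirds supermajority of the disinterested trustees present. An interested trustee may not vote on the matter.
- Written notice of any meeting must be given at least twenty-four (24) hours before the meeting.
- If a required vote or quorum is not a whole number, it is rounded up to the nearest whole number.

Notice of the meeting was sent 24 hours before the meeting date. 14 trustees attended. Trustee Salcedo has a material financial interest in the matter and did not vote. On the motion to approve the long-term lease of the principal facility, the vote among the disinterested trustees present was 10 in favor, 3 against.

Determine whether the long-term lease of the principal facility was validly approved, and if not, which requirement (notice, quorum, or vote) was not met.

Valid — all requirements satisfied.

Notice: 24 hours given; 24 required (24 ≥ 24). Satisfied.
Quorum: 14 present (interested trustees count toward quorum); quorum is 6. Satisfied.
Vote: the long-term lease of the principal facility requires two-thirds of the disinterested trustees present (14 − 1 = 13). 2/3 of 13 = 8.67, rounded up to 9, so 9 affirmative votes are needed; 10 voted in favor. Satisfied.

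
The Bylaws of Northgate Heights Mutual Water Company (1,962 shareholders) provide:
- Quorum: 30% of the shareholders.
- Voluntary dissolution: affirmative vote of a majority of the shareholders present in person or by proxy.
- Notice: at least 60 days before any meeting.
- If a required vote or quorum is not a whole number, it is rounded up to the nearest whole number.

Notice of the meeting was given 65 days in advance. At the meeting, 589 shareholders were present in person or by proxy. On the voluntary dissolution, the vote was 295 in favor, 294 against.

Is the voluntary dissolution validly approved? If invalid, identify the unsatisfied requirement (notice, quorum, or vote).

Notice: 65 days given; 60 required. Satisfied.
Quorum: 30% of 1,962 = 588.60, rounded up to 589; 589 present. Satisfied.
Vote: requires a majority of those present (589); a majority of 589 is 295, so 295 needed; 295 in favor. Satisfied.

Valid — all requirements satisfied.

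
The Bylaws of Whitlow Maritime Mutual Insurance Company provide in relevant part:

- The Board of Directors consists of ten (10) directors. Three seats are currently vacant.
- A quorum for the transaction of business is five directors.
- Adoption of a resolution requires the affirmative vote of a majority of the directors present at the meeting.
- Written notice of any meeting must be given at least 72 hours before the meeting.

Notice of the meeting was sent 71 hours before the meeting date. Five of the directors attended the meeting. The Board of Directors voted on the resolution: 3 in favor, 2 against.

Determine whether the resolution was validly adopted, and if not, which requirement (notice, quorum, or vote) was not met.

Notice: 71 hours given; 72 required (71 < 72). Not satisfied.
Quorum: 5 present; quorum is 5. Satisfied.
Vote: the resolution requires a majority of the directors present (5). A majority of 5 is 3, so 3 affirmative votes are needed; 3 voted in favor. Satisfied.

Invalid — notice requirement not satisfied.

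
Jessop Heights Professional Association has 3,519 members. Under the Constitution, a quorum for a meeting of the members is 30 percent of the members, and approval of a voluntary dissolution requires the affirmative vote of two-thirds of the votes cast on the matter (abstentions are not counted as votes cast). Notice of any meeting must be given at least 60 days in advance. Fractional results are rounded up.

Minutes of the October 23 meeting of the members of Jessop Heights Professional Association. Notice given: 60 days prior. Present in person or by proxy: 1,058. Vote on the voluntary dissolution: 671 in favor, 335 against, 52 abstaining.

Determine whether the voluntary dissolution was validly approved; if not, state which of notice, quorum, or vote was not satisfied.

Valid — all requirements satisfied.

Notice: 60 days given; 60 required. Satisfied.
Quorum: 30% of 3,519 = 1,055.70, rounded up to 1,056; 1,058 present. Satisfied.
Vote: requires two-thirds of the votes cast (1,058 − 52 abstaining = 1,006); 2/3 of 1006 = 670.67, rounded up to 671, so 671 needed; 671 in favor. Satisfied.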